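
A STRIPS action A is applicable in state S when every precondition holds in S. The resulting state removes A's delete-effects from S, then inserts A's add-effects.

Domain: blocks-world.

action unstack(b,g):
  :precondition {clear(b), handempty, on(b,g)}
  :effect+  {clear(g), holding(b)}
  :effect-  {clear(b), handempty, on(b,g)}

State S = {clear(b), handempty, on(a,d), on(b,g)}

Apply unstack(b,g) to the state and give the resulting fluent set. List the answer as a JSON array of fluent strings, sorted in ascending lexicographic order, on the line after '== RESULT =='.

Compute (S \ del) ∪ add:
  pre ⊆ S: {clear(b), handempty, on(b,g)} ⊆ S  — applicable
  S \ del = {on(a,d)}
  ∪ add   = {clear(g), holding(b), on(a,d)}

== RESULT ==
["clear(g)", "holding(b)", "on(a,d)"]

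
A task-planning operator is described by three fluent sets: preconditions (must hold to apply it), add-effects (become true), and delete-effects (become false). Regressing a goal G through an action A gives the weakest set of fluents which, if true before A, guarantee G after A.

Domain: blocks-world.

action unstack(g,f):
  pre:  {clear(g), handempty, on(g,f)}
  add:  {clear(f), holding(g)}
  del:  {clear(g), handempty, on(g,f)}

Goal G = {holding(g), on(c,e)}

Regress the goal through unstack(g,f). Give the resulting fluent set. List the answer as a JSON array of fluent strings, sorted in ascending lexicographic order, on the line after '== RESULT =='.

Regress:
  G ∩ del = {}  (empty — regression defined)
  G \ add = {holding(g), on(c,e)} \ {clear(f), holding(g)} = {on(c,e)}
  ∪ pre   = {on(c,e)} ∪ {clear(g), handempty, on(g,f)}
          = {clear(g), handempty, on(c,e), on(g,f)}

== RESULT ==
["clear(g)", "handempty", "on(c,e)", "on(g,f)"]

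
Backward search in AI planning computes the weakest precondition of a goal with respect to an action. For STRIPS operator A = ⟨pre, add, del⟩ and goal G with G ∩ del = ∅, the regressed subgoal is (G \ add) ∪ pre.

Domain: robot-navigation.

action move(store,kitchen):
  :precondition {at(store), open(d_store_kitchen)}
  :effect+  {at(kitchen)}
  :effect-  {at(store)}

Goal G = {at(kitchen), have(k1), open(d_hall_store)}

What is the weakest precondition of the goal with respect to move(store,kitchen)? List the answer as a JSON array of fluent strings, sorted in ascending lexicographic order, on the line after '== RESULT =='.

Regress:
  G ∩ del = {}  (empty — regression defined)
  G \ add = {at(kitchen), have(k1), open(d_hall_store)} \ {at(kitchen)} = {have(k1), open(d_hall_store)}
  ∪ pre   = {have(k1), open(d_hall_store)} ∪ {at(store), open(d_store_kitchen)}
          = {at(store), have(k1), open(d_hall_store), open(d_store_kitchen)}

== RESULT ==
["at(store)", "have(k1)", "open(d_hall_store)", "open(d_store_kitchen)"]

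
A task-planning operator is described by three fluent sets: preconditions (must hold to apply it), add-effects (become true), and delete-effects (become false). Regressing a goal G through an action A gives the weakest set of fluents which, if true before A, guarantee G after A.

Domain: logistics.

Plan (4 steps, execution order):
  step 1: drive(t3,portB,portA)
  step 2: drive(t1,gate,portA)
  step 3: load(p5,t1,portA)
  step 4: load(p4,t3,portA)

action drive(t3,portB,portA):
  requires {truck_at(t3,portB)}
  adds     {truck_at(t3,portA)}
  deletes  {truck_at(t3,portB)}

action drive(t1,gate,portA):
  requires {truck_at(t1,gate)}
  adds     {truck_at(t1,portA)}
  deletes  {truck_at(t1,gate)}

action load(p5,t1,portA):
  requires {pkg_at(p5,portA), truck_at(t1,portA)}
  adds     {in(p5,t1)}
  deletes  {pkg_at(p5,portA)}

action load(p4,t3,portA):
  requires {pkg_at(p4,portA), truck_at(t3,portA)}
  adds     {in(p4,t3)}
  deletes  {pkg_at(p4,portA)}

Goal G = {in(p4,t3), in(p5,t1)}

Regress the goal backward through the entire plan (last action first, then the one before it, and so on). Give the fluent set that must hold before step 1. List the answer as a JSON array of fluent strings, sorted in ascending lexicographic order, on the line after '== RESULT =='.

Regress step by step:
  through step 4 (load(p4,t3,portA)): drop {in(p4,t3)}, keep {in(p5,t1)}, require {pkg_at(p4,portA), truck_at(t3,portA)}
    → {in(p5,t1), pkg_at(p4,portA), truck_at(t3,portA)}
  through step 3 (load(p5,t1,portA)): drop {in(p5,t1)}, keep {pkg_at(p4,portA), truck_at(t3,portA)}, require {pkg_at(p5,portA), truck_at(t1,portA)}
    → {pkg_at(p4,portA), pkg_at(p5,portA), truck_at(t1,portA), truck_at(t3,portA)}
  through step 2 (drive(t1,gate,portA)): drop {truck_at(t1,portA)}, keep {pkg_at(p4,portA), pkg_at(p5,portA), truck_at(t3,portA)}, require {truck_at(t1,gate)}
    → {pkg_at(p4,portA), pkg_at(p5,portA), truck_at(t1,gate), truck_at(t3,portA)}
  through step 1 (drive(t3,portB,portA)): drop {truck_at(t3,portA)}, keep {pkg_at(p4,portA), pkg_at(p5,portA), truck_at(t1,gate)}, require {truck_at(t3,portB)}
    → {pkg_at(p4,portA), pkg_at(p5,portA), truck_at(t1,gate), truck_at(t3,portB)}

== RESULT ==
["pkg_at(p4,portA)", "pkg_at(p5,portA)", "truck_at(t1,gate)", "truck_at(t3,portB)"]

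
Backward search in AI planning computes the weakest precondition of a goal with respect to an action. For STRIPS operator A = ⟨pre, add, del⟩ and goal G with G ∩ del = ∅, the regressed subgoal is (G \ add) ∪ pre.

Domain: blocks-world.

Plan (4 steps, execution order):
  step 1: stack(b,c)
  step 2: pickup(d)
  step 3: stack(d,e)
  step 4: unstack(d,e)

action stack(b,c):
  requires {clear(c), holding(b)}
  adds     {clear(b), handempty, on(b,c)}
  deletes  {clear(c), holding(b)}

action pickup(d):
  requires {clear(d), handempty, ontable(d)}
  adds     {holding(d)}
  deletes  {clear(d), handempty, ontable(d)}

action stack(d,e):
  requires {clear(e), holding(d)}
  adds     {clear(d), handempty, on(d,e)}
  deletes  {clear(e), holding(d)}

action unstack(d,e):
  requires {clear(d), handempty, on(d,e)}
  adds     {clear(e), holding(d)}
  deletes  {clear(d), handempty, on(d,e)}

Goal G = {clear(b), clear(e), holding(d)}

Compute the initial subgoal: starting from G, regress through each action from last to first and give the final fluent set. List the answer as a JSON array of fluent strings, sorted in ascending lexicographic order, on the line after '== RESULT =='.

Regress step by step:
  through step 4 (unstack(d,e)): drop {clear(e), holding(d)}, keep {clear(b)}, require {clear(d), handempty, on(d,e)}
    → {clear(b), clear(d), handempty, on(d,e)}
  through step 3 (stack(d,e)): drop {clear(d), handempty, on(d,e)}, keep {clear(b)}, require {clear(e), holding(d)}
    → {clear(b), clear(e), holding(d)}
  through step 2 (pickup(d)): drop {holding(d)}, keep {clear(b), clear(e)}, require {clear(d), handempty, ontable(d)}
    → {clear(b), clear(d), clear(e), handempty, ontable(d)}
  through step 1 (stack(b,c)): drop {clear(b), handempty}, keep {clear(d), clear(e), ontable(d)}, require {clear(c), holding(b)}
    → {clear(c), clear(d), clear(e), holding(b), ontable(d)}

== RESULT ==
["clear(c)", "clear(d)", "clear(e)", "holding(b)", "ontable(d)"]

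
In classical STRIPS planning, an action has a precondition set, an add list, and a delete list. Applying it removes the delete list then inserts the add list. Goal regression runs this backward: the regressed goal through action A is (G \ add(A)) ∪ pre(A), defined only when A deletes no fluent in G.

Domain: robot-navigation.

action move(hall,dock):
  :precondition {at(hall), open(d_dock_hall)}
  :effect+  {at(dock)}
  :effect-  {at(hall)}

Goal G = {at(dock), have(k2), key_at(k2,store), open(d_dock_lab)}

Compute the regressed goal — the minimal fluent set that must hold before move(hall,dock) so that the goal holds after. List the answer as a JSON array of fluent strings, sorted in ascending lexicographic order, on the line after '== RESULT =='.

Compute (G \ add) ∪ pre:
  G ∩ del = {}  (empty — regression defined)
  G \ add = {at(dock), have(k2), key_at(k2,store), open(d_dock_lab)} \ {at(dock)} = {have(k2), key_at(k2,store), open(d_dock_lab)}
  ∪ pre   = {have(k2), key_at(k2,store), open(d_dock_lab)} ∪ {at(hall), open(d_dock_hall)}
          = {at(hall), have(k2), key_at(k2,store), open(d_dock_hall), open(d_dock_lab)}

== RESULT ==
["at(hall)", "have(k2)", "key_at(k2,store)", "open(d_dock_hall)", "open(d_dock_lab)"]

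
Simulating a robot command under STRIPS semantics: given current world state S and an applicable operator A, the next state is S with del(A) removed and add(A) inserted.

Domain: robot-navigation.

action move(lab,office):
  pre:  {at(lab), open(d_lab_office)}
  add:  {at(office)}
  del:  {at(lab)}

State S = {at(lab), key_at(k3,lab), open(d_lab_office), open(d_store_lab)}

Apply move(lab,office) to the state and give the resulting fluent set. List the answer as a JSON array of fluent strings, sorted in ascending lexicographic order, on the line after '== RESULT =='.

Progress:
  pre ⊆ S: {at(lab), open(d_lab_office)} ⊆ S  — applicable
  S \ del = {key_at(k3,lab), open(d_lab_office), open(d_store_lab)}
  ∪ add   = {at(office), key_at(k3,lab), open(d_lab_office), open(d_store_lab)}

== RESULT ==
["at(office)", "key_at(k3,lab)", "open(d_lab_office)", "open(d_store_lab)"]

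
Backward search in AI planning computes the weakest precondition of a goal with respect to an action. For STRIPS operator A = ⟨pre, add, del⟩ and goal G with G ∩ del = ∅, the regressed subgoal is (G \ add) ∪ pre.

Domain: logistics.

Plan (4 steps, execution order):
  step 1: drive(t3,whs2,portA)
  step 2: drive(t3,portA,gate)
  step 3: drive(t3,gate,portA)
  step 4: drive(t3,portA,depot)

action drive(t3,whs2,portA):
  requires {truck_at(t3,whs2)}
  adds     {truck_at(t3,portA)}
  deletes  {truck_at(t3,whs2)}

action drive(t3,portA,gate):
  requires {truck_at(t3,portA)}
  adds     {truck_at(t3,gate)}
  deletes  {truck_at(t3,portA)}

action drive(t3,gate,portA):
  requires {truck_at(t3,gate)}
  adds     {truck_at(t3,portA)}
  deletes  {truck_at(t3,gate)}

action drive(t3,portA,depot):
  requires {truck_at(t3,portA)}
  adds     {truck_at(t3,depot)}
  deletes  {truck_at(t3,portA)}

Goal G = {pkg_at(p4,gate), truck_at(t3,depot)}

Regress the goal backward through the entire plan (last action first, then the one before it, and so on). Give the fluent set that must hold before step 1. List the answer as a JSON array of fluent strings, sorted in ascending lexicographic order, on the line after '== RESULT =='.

Regress step by step:
  through step 4 (drive(t3,portA,depot)): drop {truck_at(t3,depot)}, keep {pkg_at(p4,gate)}, require {truck_at(t3,portA)}
    → {pkg_at(p4,gate), truck_at(t3,portA)}
  through step 3 (drive(t3,gate,portA)): drop {truck_at(t3,portA)}, keep {pkg_at(p4,gate)}, require {truck_at(t3,gate)}
    → {pkg_at(p4,gate), truck_at(t3,gate)}
  through step 2 (drive(t3,portA,gate)): drop {truck_at(t3,gate)}, keep {pkg_at(p4,gate)}, require {truck_at(t3,portA)}
    → {pkg_at(p4,gate), truck_at(t3,portA)}
  through step 1 (drive(t3,whs2,portA)): drop {truck_at(t3,portA)}, keep {pkg_at(p4,gate)}, require {truck_at(t3,whs2)}
    → {pkg_at(p4,gate), truck_at(t3,whs2)}

== RESULT ==
["pkg_at(p4,gate)", "truck_at(t3,whs2)"]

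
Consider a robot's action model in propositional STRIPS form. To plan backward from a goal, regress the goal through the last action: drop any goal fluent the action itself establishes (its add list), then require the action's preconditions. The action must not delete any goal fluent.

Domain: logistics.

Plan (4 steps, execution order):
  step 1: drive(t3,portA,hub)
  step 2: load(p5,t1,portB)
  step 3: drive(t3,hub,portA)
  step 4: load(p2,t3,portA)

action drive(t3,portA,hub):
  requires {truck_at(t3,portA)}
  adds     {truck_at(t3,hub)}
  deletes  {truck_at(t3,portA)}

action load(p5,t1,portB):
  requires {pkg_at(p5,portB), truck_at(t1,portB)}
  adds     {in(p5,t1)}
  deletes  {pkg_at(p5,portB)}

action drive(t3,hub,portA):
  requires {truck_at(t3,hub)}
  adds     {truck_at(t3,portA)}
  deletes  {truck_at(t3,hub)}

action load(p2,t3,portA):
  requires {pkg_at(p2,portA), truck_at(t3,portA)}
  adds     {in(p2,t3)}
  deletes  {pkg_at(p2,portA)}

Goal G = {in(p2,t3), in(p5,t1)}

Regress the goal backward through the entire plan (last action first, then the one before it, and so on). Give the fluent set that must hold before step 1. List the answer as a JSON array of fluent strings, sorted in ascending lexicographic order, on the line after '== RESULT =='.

Work backward from the goal:
  through step 4 (load(p2,t3,portA)): drop {in(p2,t3)}, keep {in(p5,t1)}, require {pkg_at(p2,portA), truck_at(t3,portA)}
    → {in(p5,t1), pkg_at(p2,portA), truck_at(t3,portA)}
  through step 3 (drive(t3,hub,portA)): drop {truck_at(t3,portA)}, keep {in(p5,t1), pkg_at(p2,portA)}, require {truck_at(t3,hub)}
    → {in(p5,t1), pkg_at(p2,portA), truck_at(t3,hub)}
  through step 2 (load(p5,t1,portB)): drop {in(p5,t1)}, keep {pkg_at(p2,portA), truck_at(t3,hub)}, require {pkg_at(p5,portB), truck_at(t1,portB)}
    → {pkg_at(p2,portA), pkg_at(p5,portB), truck_at(t1,portB), truck_at(t3,hub)}
  through step 1 (drive(t3,portA,hub)): drop {truck_at(t3,hub)}, keep {pkg_at(p2,portA), pkg_at(p5,portB), truck_at(t1,portB)}, require {truck_at(t3,portA)}
    → {pkg_at(p2,portA), pkg_at(p5,portB), truck_at(t1,portB), truck_at(t3,portA)}

== RESULT ==
["pkg_at(p2,portA)", "pkg_at(p5,portB)", "truck_at(t1,portB)", "truck_at(t3,portA)"]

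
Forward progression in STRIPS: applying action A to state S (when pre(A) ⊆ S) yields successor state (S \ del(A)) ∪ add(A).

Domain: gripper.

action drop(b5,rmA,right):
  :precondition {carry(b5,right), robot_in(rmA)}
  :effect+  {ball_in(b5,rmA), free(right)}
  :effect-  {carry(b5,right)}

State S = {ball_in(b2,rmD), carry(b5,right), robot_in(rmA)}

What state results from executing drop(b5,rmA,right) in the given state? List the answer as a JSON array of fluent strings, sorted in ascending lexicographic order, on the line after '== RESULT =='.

Progress:
  pre ⊆ S: {carry(b5,right), robot_in(rmA)} ⊆ S  — applicable
  S \ del = {ball_in(b2,rmD), robot_in(rmA)}
  ∪ add   = {ball_in(b2,rmD), ball_in(b5,rmA), free(right), robot_in(rmA)}

== RESULT ==
["ball_in(b2,rmD)", "ball_in(b5,rmA)", "free(right)", "robot_in(rmA)"]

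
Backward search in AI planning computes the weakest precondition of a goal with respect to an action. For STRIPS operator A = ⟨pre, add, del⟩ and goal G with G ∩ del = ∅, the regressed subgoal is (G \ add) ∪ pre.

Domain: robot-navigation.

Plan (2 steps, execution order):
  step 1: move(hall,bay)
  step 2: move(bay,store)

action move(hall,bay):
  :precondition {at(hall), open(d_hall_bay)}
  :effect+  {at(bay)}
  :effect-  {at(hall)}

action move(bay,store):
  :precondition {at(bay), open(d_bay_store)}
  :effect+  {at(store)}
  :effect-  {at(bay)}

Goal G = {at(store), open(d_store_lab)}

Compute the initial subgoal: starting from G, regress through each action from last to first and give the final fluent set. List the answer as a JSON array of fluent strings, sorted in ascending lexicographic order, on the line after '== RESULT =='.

Work backward from the goal:
  through step 2 (move(bay,store)): drop {at(store)}, keep {open(d_store_lab)}, require {at(bay), open(d_bay_store)}
    → {at(bay), open(d_bay_store), open(d_store_lab)}
  through step 1 (move(hall,bay)): drop {at(bay)}, keep {open(d_bay_store), open(d_store_lab)}, require {at(hall), open(d_hall_bay)}
    → {at(hall), open(d_bay_store), open(d_hall_bay), open(d_store_lab)}

== RESULT ==
["at(hall)", "open(d_bay_store)", "open(d_hall_bay)", "open(d_store_lab)"]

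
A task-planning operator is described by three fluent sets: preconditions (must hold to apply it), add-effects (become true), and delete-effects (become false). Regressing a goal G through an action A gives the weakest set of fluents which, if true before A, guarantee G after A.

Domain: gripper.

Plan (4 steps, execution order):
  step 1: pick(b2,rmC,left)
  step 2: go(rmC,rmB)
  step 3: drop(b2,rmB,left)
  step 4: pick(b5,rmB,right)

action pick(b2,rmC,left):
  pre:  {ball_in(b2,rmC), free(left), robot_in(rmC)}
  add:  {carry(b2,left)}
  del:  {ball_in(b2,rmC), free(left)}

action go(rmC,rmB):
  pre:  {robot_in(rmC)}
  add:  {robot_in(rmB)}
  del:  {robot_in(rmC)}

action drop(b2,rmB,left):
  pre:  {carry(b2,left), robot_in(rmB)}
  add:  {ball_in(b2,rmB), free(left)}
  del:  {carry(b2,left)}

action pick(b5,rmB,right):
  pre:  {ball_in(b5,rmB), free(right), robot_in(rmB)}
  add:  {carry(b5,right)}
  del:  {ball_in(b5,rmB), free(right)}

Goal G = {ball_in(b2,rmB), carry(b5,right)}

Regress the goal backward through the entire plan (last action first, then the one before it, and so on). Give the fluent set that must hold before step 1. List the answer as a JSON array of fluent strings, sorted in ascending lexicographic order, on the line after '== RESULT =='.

Work backward from the goal:
  through step 4 (pick(b5,rmB,right)): drop {carry(b5,right)}, keep {ball_in(b2,rmB)}, require {ball_in(b5,rmB), free(right), robot_in(rmB)}
    → {ball_in(b2,rmB), ball_in(b5,rmB), free(right), robot_in(rmB)}
  through step 3 (drop(b2,rmB,left)): drop {ball_in(b2,rmB)}, keep {ball_in(b5,rmB), free(right), robot_in(rmB)}, require {carry(b2,left), robot_in(rmB)}
    → {ball_in(b5,rmB), carry(b2,left), free(right), robot_in(rmB)}
  through step 2 (go(rmC,rmB)): drop {robot_in(rmB)}, keep {ball_in(b5,rmB), carry(b2,left), free(right)}, require {robot_in(rmC)}
    → {ball_in(b5,rmB), carry(b2,left), free(right), robot_in(rmC)}
  through step 1 (pick(b2,rmC,left)): drop {carry(b2,left)}, keep {ball_in(b5,rmB), free(right), robot_in(rmC)}, require {ball_in(b2,rmC), free(left), robot_in(rmC)}
    → {ball_in(b2,rmC), ball_in(b5,rmB), free(left), free(right), robot_in(rmC)}

== RESULT ==
["ball_in(b2,rmC)", "ball_in(b5,rmB)", "free(left)", "free(right)", "robot_in(rmC)"]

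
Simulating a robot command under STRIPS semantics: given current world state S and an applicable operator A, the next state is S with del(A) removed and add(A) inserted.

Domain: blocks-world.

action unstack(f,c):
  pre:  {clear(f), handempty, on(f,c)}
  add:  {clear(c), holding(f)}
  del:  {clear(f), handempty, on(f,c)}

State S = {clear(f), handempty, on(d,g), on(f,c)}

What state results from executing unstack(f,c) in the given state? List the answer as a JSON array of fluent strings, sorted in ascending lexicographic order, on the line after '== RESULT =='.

Progress:
  pre ⊆ S: {clear(f), handempty, on(f,c)} ⊆ S  — applicable
  S \ del = {on(d,g)}
  ∪ add   = {clear(c), holding(f), on(d,g)}

== RESULT ==
["clear(c)", "holding(f)", "on(d,g)"]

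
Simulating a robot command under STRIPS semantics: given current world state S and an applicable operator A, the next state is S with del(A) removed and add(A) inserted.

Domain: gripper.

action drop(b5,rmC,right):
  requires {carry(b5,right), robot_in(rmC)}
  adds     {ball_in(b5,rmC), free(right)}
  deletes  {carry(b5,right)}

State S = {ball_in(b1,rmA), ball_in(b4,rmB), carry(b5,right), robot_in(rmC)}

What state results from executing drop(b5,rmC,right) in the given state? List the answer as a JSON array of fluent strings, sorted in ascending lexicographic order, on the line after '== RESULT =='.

Progress:
  pre ⊆ S: {carry(b5,right), robot_in(rmC)} ⊆ S  — applicable
  S \ del = {ball_in(b1,rmA), ball_in(b4,rmB), robot_in(rmC)}
  ∪ add   = {ball_in(b1,rmA), ball_in(b4,rmB), ball_in(b5,rmC), free(right), robot_in(rmC)}

== RESULT ==
["ball_in(b1,rmA)", "ball_in(b4,rmB)", "ball_in(b5,rmC)", "free(right)", "robot_in(rmC)"]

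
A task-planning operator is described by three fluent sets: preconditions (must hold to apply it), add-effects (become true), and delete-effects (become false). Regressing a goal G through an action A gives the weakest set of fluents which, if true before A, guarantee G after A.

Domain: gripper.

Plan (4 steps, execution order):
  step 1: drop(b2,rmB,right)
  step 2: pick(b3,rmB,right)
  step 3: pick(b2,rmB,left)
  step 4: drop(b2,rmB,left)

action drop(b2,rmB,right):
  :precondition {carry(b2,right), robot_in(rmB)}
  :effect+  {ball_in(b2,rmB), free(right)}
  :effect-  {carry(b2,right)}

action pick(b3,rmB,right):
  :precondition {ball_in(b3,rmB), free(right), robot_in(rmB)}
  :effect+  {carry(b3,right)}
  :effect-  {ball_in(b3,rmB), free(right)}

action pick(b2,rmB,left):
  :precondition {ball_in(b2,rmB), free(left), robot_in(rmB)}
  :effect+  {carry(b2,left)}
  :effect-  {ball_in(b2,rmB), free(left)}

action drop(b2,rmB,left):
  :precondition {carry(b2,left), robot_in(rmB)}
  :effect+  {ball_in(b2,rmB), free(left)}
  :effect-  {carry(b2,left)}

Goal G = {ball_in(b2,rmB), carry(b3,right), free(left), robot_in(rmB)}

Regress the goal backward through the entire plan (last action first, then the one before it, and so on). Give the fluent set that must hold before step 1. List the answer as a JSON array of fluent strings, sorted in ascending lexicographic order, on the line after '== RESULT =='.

Work backward from the goal:
  through step 4 (drop(b2,rmB,left)): drop {ball_in(b2,rmB), free(left)}, keep {carry(b3,right), robot_in(rmB)}, require {carry(b2,left), robot_in(rmB)}
    → {carry(b2,left), carry(b3,right), robot_in(rmB)}
  through step 3 (pick(b2,rmB,left)): drop {carry(b2,left)}, keep {carry(b3,right), robot_in(rmB)}, require {ball_in(b2,rmB), free(left), robot_in(rmB)}
    → {ball_in(b2,rmB), carry(b3,right), free(left), robot_in(rmB)}
  through step 2 (pick(b3,rmB,right)): drop {carry(b3,right)}, keep {ball_in(b2,rmB), free(left), robot_in(rmB)}, require {ball_in(b3,rmB), free(right), robot_in(rmB)}
    → {ball_in(b2,rmB), ball_in(b3,rmB), free(left), free(right), robot_in(rmB)}
  through step 1 (drop(b2,rmB,right)): drop {ball_in(b2,rmB), free(right)}, keep {ball_in(b3,rmB), free(left), robot_in(rmB)}, require {carry(b2,right), robot_in(rmB)}
    → {ball_in(b3,rmB), carry(b2,right), free(left), robot_in(rmB)}

== RESULT ==
["ball_in(b3,rmB)", "carry(b2,right)", "free(left)", "robot_in(rmB)"]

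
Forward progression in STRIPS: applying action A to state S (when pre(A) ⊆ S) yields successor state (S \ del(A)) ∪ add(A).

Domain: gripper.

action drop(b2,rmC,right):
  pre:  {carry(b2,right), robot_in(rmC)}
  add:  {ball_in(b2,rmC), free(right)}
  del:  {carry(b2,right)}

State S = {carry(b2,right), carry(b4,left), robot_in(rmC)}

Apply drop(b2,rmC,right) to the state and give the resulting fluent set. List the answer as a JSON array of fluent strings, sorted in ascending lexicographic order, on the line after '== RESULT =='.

Compute (S \ del) ∪ add:
  pre ⊆ S: {carry(b2,right), robot_in(rmC)} ⊆ S  — applicable
  S \ del = {carry(b4,left), robot_in(rmC)}
  ∪ add   = {ball_in(b2,rmC), carry(b4,left), free(right), robot_in(rmC)}

== RESULT ==
["ball_in(b2,rmC)", "carry(b4,left)", "free(right)", "robot_in(rmC)"]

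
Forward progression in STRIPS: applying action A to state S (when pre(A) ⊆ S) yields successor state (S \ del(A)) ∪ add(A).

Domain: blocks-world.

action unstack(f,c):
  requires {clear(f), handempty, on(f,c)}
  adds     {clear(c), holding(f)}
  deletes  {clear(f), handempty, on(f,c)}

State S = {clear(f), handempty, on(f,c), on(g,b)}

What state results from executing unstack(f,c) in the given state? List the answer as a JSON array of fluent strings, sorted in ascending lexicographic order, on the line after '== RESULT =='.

Progress:
  pre ⊆ S: {clear(f), handempty, on(f,c)} ⊆ S  — applicable
  S \ del = {on(g,b)}
  ∪ add   = {clear(c), holding(f), on(g,b)}

== RESULT ==
["clear(c)", "holding(f)", "on(g,b)"]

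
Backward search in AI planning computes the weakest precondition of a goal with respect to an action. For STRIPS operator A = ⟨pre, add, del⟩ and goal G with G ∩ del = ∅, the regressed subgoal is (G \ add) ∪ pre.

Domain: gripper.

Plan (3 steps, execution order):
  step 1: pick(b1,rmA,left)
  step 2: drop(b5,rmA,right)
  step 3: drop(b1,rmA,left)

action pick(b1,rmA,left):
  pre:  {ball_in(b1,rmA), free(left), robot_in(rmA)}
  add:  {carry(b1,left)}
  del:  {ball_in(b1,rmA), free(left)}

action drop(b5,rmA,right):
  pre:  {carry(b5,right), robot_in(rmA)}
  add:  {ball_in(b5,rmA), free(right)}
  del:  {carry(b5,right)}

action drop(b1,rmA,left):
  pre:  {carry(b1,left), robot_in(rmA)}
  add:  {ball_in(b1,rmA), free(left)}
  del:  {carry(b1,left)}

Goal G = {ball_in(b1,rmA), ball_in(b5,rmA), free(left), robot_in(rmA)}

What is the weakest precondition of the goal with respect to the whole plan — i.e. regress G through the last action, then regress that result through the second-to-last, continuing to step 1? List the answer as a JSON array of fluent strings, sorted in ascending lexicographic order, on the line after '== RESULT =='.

Work backward from the goal:
  through step 3 (drop(b1,rmA,left)): drop {ball_in(b1,rmA), free(left)}, keep {ball_in(b5,rmA), robot_in(rmA)}, require {carry(b1,left), robot_in(rmA)}
    → {ball_in(b5,rmA), carry(b1,left), robot_in(rmA)}
  through step 2 (drop(b5,rmA,right)): drop {ball_in(b5,rmA)}, keep {carry(b1,left), robot_in(rmA)}, require {carry(b5,right), robot_in(rmA)}
    → {carry(b1,left), carry(b5,right), robot_in(rmA)}
  through step 1 (pick(b1,rmA,left)): drop {carry(b1,left)}, keep {carry(b5,right), robot_in(rmA)}, require {ball_in(b1,rmA), free(left), robot_in(rmA)}
    → {ball_in(b1,rmA), carry(b5,right), free(left), robot_in(rmA)}

== RESULT ==
["ball_in(b1,rmA)", "carry(b5,right)", "free(left)", "robot_in(rmA)"]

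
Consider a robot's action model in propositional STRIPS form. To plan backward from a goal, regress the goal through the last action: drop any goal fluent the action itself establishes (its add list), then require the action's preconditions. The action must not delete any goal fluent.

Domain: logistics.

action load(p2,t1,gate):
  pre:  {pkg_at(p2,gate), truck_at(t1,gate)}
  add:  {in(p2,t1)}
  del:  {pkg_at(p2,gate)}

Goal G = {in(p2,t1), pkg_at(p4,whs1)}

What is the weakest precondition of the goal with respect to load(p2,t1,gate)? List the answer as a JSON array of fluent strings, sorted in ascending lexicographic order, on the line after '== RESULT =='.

Regress:
  G ∩ del = {}  (empty — regression defined)
  G \ add = {in(p2,t1), pkg_at(p4,whs1)} \ {in(p2,t1)} = {pkg_at(p4,whs1)}
  ∪ pre   = {pkg_at(p4,whs1)} ∪ {pkg_at(p2,gate), truck_at(t1,gate)}
          = {pkg_at(p2,gate), pkg_at(p4,whs1), truck_at(t1,gate)}

== RESULT ==
["pkg_at(p2,gate)", "pkg_at(p4,whs1)", "truck_at(t1,gate)"]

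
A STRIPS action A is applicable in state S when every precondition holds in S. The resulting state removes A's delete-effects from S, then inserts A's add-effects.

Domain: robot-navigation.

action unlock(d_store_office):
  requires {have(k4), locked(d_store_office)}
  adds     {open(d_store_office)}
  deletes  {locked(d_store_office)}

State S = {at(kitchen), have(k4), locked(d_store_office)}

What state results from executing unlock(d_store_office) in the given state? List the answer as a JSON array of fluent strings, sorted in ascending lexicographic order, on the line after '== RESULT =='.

Progress:
  pre ⊆ S: {have(k4), locked(d_store_office)} ⊆ S  — applicable
  S \ del = {at(kitchen), have(k4)}
  ∪ add   = {at(kitchen), have(k4), open(d_store_office)}

== RESULT ==
["at(kitchen)", "have(k4)", "open(d_store_office)"]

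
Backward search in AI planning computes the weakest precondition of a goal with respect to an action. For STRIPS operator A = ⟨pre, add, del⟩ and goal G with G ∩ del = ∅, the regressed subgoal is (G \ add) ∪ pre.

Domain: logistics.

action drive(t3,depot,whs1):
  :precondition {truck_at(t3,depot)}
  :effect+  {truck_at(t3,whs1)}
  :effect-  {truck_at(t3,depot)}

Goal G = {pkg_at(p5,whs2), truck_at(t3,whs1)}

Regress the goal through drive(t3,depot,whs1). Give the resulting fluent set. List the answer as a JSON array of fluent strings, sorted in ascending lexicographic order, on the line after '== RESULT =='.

Compute (G \ add) ∪ pre:
  G ∩ del = {}  (empty — regression defined)
  G \ add = {pkg_at(p5,whs2), truck_at(t3,whs1)} \ {truck_at(t3,whs1)} = {pkg_at(p5,whs2)}
  ∪ pre   = {pkg_at(p5,whs2)} ∪ {truck_at(t3,depot)}
          = {pkg_at(p5,whs2), truck_at(t3,depot)}

== RESULT ==
["pkg_at(p5,whs2)", "truck_at(t3,depot)"]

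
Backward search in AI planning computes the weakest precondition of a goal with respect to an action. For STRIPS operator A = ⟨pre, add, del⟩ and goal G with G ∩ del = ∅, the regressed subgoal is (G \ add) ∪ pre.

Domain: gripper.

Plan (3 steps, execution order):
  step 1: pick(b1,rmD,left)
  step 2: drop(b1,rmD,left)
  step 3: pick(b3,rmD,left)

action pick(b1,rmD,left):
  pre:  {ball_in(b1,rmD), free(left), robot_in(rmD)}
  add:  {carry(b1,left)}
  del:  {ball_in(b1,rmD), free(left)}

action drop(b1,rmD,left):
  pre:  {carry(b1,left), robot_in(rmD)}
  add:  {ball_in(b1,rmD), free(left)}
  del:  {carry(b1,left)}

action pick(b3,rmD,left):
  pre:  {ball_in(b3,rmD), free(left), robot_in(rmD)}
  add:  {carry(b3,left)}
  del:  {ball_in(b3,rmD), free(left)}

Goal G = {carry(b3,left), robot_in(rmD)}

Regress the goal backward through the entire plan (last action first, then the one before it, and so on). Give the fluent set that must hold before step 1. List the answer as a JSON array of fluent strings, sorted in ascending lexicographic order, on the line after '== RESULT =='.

Work backward from the goal:
  through step 3 (pick(b3,rmD,left)): drop {carry(b3,left)}, keep {robot_in(rmD)}, require {ball_in(b3,rmD), free(left), robot_in(rmD)}
    → {ball_in(b3,rmD), free(left), robot_in(rmD)}
  through step 2 (drop(b1,rmD,left)): drop {free(left)}, keep {ball_in(b3,rmD), robot_in(rmD)}, require {carry(b1,left), robot_in(rmD)}
    → {ball_in(b3,rmD), carry(b1,left), robot_in(rmD)}
  through step 1 (pick(b1,rmD,left)): drop {carry(b1,left)}, keep {ball_in(b3,rmD), robot_in(rmD)}, require {ball_in(b1,rmD), free(left), robot_in(rmD)}
    → {ball_in(b1,rmD), ball_in(b3,rmD), free(left), robot_in(rmD)}

== RESULT ==
["ball_in(b1,rmD)", "ball_in(b3,rmD)", "free(left)", "robot_in(rmD)"]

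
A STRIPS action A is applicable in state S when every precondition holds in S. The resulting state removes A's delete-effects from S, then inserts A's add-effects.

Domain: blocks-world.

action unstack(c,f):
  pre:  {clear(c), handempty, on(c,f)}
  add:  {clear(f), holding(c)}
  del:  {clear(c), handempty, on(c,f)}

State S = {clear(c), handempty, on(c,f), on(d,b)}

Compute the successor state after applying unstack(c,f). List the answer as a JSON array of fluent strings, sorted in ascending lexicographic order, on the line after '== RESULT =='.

Compute (S \ del) ∪ add:
  pre ⊆ S: {clear(c), handempty, on(c,f)} ⊆ S  — applicable
  S \ del = {on(d,b)}
  ∪ add   = {clear(f), holding(c), on(d,b)}

== RESULT ==
["clear(f)", "holding(c)", "on(d,b)"]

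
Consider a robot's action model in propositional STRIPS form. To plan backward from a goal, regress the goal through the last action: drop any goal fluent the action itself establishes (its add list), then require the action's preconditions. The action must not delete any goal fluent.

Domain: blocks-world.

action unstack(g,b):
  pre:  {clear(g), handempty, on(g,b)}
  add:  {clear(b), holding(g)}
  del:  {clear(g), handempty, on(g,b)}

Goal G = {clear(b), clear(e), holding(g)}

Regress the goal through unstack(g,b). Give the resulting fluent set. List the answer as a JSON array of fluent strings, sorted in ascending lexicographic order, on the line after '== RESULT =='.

Compute (G \ add) ∪ pre:
  G ∩ del = {}  (empty — regression defined)
  G \ add = {clear(b), clear(e), holding(g)} \ {clear(b), holding(g)} = {clear(e)}
  ∪ pre   = {clear(e)} ∪ {clear(g), handempty, on(g,b)}
          = {clear(e), clear(g), handempty, on(g,b)}

== RESULT ==
["clear(e)", "clear(g)", "handempty", "on(g,b)"]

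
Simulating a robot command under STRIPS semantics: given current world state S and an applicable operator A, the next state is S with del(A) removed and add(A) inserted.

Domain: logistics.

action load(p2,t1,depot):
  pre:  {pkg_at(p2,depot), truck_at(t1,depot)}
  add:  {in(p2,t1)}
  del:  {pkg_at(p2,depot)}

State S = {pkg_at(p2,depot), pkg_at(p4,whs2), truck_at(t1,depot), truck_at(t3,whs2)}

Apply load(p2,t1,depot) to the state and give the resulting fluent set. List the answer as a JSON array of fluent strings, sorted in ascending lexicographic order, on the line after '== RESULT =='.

Progress:
  pre ⊆ S: {pkg_at(p2,depot), truck_at(t1,depot)} ⊆ S  — applicable
  S \ del = {pkg_at(p4,whs2), truck_at(t1,depot), truck_at(t3,whs2)}
  ∪ add   = {in(p2,t1), pkg_at(p4,whs2), truck_at(t1,depot), truck_at(t3,whs2)}

== RESULT ==
["in(p2,t1)", "pkg_at(p4,whs2)", "truck_at(t1,depot)", "truck_at(t3,whs2)"]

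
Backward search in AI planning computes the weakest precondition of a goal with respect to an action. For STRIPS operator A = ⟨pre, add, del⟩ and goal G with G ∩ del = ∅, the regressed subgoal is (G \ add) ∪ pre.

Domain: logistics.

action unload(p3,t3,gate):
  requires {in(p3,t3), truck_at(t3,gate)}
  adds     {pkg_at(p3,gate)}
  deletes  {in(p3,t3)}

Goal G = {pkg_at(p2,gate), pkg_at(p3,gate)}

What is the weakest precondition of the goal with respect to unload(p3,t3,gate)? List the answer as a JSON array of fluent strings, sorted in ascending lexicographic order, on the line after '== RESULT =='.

Compute (G \ add) ∪ pre:
  G ∩ del = {}  (empty — regression defined)
  G \ add = {pkg_at(p2,gate), pkg_at(p3,gate)} \ {pkg_at(p3,gate)} = {pkg_at(p2,gate)}
  ∪ pre   = {pkg_at(p2,gate)} ∪ {in(p3,t3), truck_at(t3,gate)}
          = {in(p3,t3), pkg_at(p2,gate), truck_at(t3,gate)}

== RESULT ==
["in(p3,t3)", "pkg_at(p2,gate)", "truck_at(t3,gate)"]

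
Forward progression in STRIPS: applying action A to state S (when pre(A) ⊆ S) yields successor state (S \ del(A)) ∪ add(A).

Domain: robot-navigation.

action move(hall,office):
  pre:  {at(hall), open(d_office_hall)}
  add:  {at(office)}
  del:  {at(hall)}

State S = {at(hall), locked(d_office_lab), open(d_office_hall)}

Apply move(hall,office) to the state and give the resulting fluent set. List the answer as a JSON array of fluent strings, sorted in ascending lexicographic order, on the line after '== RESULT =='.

Progress:
  pre ⊆ S: {at(hall), open(d_office_hall)} ⊆ S  — applicable
  S \ del = {locked(d_office_lab), open(d_office_hall)}
  ∪ add   = {at(office), locked(d_office_lab), open(d_office_hall)}

== RESULT ==
["at(office)", "locked(d_office_lab)", "open(d_office_hall)"]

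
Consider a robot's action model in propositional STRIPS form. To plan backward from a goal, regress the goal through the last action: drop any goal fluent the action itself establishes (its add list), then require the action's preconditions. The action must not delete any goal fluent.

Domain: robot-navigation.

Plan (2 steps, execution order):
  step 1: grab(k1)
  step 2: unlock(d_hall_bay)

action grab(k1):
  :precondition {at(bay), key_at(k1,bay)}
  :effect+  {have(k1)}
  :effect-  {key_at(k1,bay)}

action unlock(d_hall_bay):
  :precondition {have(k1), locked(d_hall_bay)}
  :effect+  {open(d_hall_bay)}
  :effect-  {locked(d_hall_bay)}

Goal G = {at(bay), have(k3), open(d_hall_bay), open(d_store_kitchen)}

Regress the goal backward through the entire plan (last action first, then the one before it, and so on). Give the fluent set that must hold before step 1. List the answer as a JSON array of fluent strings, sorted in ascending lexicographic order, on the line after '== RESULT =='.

Regress step by step:
  through step 2 (unlock(d_hall_bay)): drop {open(d_hall_bay)}, keep {at(bay), have(k3), open(d_store_kitchen)}, require {have(k1), locked(d_hall_bay)}
    → {at(bay), have(k1), have(k3), locked(d_hall_bay), open(d_store_kitchen)}
  through step 1 (grab(k1)): drop {have(k1)}, keep {at(bay), have(k3), locked(d_hall_bay), open(d_store_kitchen)}, require {at(bay), key_at(k1,bay)}
    → {at(bay), have(k3), key_at(k1,bay), locked(d_hall_bay), open(d_store_kitchen)}

== RESULT ==
["at(bay)", "have(k3)", "key_at(k1,bay)", "locked(d_hall_bay)", "open(d_store_kitchen)"]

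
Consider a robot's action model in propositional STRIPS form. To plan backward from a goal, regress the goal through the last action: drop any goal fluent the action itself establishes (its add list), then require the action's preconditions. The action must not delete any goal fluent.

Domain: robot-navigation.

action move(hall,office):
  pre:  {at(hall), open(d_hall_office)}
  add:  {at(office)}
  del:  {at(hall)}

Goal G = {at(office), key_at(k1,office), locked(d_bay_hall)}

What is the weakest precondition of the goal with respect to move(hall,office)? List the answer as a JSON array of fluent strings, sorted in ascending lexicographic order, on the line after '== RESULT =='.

Compute (G \ add) ∪ pre:
  G ∩ del = {}  (empty — regression defined)
  G \ add = {at(office), key_at(k1,office), locked(d_bay_hall)} \ {at(office)} = {key_at(k1,office), locked(d_bay_hall)}
  ∪ pre   = {key_at(k1,office), locked(d_bay_hall)} ∪ {at(hall), open(d_hall_office)}
          = {at(hall), key_at(k1,office), locked(d_bay_hall), open(d_hall_office)}

== RESULT ==
["at(hall)", "key_at(k1,office)", "locked(d_bay_hall)", "open(d_hall_office)"]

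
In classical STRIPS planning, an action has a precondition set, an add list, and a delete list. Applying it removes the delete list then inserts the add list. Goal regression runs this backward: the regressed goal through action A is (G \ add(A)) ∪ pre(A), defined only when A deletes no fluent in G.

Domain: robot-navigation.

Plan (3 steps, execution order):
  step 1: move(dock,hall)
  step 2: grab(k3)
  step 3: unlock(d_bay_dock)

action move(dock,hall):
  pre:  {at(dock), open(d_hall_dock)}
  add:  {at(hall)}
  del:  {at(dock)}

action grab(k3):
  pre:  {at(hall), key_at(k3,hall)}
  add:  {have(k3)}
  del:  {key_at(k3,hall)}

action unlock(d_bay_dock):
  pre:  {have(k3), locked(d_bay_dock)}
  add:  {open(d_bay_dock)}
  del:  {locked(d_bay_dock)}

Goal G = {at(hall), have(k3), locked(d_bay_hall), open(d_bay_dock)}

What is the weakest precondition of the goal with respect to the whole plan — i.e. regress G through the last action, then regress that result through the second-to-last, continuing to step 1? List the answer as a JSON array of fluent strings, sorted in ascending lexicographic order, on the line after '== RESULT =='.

Regress step by step:
  through step 3 (unlock(d_bay_dock)): drop {open(d_bay_dock)}, keep {at(hall), have(k3), locked(d_bay_hall)}, require {have(k3), locked(d_bay_dock)}
    → {at(hall), have(k3), locked(d_bay_dock), locked(d_bay_hall)}
  through step 2 (grab(k3)): drop {have(k3)}, keep {at(hall), locked(d_bay_dock), locked(d_bay_hall)}, require {at(hall), key_at(k3,hall)}
    → {at(hall), key_at(k3,hall), locked(d_bay_dock), locked(d_bay_hall)}
  through step 1 (move(dock,hall)): drop {at(hall)}, keep {key_at(k3,hall), locked(d_bay_dock), locked(d_bay_hall)}, require {at(dock), open(d_hall_dock)}
    → {at(dock), key_at(k3,hall), locked(d_bay_dock), locked(d_bay_hall), open(d_hall_dock)}

== RESULT ==
["at(dock)", "key_at(k3,hall)", "locked(d_bay_dock)", "locked(d_bay_hall)", "open(d_hall_dock)"]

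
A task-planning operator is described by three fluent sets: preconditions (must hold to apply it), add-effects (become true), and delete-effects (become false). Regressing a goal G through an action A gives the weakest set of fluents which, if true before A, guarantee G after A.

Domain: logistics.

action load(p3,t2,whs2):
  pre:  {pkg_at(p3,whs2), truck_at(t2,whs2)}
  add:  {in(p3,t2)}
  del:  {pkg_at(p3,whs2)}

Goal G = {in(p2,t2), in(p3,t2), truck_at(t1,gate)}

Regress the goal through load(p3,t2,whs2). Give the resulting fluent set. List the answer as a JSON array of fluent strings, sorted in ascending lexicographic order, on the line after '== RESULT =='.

Compute (G \ add) ∪ pre:
  G ∩ del = {}  (empty — regression defined)
  G \ add = {in(p2,t2), in(p3,t2), truck_at(t1,gate)} \ {in(p3,t2)} = {in(p2,t2), truck_at(t1,gate)}
  ∪ pre   = {in(p2,t2), truck_at(t1,gate)} ∪ {pkg_at(p3,whs2), truck_at(t2,whs2)}
          = {in(p2,t2), pkg_at(p3,whs2), truck_at(t1,gate), truck_at(t2,whs2)}

== RESULT ==
["in(p2,t2)", "pkg_at(p3,whs2)", "truck_at(t1,gate)", "truck_at(t2,whs2)"]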